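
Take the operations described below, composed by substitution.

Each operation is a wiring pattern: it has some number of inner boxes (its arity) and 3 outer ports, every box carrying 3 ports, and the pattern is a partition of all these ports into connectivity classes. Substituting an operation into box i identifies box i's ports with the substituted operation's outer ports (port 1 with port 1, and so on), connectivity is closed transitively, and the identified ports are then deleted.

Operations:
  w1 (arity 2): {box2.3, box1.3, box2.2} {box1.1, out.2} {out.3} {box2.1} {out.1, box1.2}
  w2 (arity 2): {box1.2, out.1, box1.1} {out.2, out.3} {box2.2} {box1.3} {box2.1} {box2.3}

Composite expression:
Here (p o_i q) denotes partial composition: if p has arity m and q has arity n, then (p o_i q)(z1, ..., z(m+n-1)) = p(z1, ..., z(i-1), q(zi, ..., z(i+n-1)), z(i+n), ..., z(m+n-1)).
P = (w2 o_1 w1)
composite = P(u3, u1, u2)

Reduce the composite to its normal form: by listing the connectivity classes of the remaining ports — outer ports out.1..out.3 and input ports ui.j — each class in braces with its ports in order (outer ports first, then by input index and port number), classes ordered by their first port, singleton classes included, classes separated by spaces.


{out.1, u3.1, u3.2} {out.2, out.3} {u1.1} {u1.2, u1.3, u3.3} {u2.1} {u2.2} {u2.3}

Treat the ports identified at w2 as solder joints: merge, then drop.
the subtree at w1 composes to {out.1, u3.2} {out.2, u3.1} {out.3} {u1.1} {u1.2, u1.3, u3.3} on (u3, u1); out.j = own outer ports
the subtree at w2 composes to {out.1, u3.1, u3.2} {out.2, out.3} {u1.1} {u1.2, u1.3, u3.3} {u2.1} {u2.2} {u2.3} on (u3, u1, u2); out.j = own outer ports


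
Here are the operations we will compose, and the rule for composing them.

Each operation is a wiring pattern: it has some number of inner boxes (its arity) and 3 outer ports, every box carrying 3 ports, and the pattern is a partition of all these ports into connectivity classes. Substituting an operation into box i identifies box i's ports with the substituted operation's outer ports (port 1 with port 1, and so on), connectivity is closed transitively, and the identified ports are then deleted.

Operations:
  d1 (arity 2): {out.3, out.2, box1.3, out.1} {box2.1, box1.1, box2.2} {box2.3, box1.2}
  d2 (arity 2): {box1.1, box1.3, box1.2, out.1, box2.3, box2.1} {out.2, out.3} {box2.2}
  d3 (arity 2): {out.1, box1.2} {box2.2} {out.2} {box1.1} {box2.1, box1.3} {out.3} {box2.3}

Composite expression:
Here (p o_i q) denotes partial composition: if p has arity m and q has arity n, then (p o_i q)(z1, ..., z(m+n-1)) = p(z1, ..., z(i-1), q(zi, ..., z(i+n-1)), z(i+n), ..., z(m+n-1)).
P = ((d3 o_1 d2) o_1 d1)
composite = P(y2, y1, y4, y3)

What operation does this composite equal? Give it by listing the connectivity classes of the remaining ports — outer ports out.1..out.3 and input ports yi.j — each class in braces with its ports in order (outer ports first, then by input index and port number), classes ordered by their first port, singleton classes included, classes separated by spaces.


{out.1, y3.1} {out.2} {out.3} {y1.1, y1.2, y2.1} {y1.3, y2.2} {y2.3, y4.1, y4.3} {y3.2} {y3.3} {y4.2}

Treat the ports identified at d3 as solder joints: merge, then drop.
the subtree at d1 composes to {out.1, out.2, out.3, y2.3} {y1.1, y1.2, y2.1} {y1.3, y2.2} on (y2, y1); out.j = own outer ports
the subtree at d2 composes to {out.1, y2.3, y4.1, y4.3} {out.2, out.3} {y1.1, y1.2, y2.1} {y1.3, y2.2} {y4.2} on (y2, y1, y4); out.j = own outer ports
the subtree at d3 composes to {out.1, y3.1} {out.2} {out.3} {y1.1, y1.2, y2.1} {y1.3, y2.2} {y2.3, y4.1, y4.3} {y3.2} {y3.3} {y4.2} on (y2, y1, y4, y3); out.j = own outer ports


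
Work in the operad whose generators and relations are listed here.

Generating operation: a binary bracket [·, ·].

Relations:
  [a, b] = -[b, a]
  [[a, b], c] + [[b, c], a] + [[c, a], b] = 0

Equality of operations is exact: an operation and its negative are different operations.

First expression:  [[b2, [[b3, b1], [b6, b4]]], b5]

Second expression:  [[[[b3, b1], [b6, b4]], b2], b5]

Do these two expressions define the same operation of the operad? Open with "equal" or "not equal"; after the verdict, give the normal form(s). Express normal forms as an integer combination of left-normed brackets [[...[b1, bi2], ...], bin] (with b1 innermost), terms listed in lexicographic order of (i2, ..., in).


The first expression, normalized: -[[[[[b1, b3], b4], b6], b2], b5] + [[[[[b1, b3], b6], b4], b2], b5]
The second expression, normalized: [[[[[b1, b3], b4], b6], b2], b5] - [[[[[b1, b3], b6], b4], b2], b5]
Distinct normal forms: not equal.

not equal; the first gives -[[[[[b1, b3], b4], b6], b2], b5] + [[[[[b1, b3], b6], b4], b2], b5] and the second [[[[[b1, b3], b4], b6], b2], b5] - [[[[[b1, b3], b6], b4], b2], b5]


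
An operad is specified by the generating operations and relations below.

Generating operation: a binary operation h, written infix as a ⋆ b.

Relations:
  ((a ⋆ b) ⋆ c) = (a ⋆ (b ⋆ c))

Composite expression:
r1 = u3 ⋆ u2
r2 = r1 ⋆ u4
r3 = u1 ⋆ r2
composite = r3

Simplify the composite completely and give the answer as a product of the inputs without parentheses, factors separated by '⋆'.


u1 ⋆ u3 ⋆ u2 ⋆ u4

The h-tree's shape is irrelevant; the u-reading-order decides.
(u3 ⋆ u2) collapses to u3 ⋆ u2
((u3 ⋆ u2) ⋆ u4) collapses to u3 ⋆ u2 ⋆ u4
(u1 ⋆ ((u3 ⋆ u2) ⋆ u4)) collapses to u1 ⋆ u3 ⋆ u2 ⋆ u4


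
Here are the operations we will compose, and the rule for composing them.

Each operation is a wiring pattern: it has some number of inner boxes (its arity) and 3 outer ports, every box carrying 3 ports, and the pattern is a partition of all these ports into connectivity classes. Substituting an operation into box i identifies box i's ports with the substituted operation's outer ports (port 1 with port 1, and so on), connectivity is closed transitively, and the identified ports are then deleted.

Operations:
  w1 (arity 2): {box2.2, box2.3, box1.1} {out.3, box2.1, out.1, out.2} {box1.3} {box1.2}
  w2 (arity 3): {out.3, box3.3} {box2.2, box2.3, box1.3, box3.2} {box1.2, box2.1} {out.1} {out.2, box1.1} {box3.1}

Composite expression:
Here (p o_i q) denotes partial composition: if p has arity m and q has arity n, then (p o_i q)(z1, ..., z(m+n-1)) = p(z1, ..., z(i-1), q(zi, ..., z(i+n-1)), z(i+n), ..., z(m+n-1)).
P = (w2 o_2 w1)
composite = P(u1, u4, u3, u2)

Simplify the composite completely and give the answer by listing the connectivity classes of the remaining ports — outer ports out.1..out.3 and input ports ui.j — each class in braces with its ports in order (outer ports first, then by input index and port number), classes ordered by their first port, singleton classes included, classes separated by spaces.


{out.1} {out.2, u1.1} {out.3, u2.3} {u1.2, u1.3, u2.2, u3.1} {u2.1} {u3.2, u3.3, u4.1} {u4.2} {u4.3}

Connectivity passes through glued w2-boundaries; trace each wire chain.
w1 over (u4, u3) gives {out.1, out.2, out.3, u3.1} {u3.2, u3.3, u4.1} {u4.2} {u4.3}, out.j being that stage's outer ports
w2 over (u1, u4, u3, u2) gives {out.1} {out.2, u1.1} {out.3, u2.3} {u1.2, u1.3, u2.2, u3.1} {u2.1} {u3.2, u3.3, u4.1} {u4.2} {u4.3}, out.j being that stage's outer ports


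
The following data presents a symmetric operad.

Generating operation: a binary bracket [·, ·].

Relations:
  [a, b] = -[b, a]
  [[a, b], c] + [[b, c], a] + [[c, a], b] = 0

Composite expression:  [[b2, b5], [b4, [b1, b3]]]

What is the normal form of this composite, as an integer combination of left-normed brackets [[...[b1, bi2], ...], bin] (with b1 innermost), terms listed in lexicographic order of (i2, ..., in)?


[[[[b1, b3], b4], b2], b5] - [[[[b1, b3], b4], b5], b2]


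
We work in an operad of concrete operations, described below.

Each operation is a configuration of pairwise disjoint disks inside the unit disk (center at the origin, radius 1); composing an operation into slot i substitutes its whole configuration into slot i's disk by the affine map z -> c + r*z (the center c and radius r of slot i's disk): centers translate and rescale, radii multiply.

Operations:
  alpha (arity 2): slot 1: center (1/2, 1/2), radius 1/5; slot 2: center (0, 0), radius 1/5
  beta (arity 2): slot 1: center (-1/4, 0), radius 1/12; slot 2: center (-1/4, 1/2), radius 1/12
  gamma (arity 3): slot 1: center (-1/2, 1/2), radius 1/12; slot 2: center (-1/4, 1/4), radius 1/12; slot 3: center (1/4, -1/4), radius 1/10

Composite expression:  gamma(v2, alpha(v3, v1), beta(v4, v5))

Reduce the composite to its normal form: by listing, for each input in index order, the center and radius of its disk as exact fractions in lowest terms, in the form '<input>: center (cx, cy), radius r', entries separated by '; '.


v1: center (-1/4, 1/4), radius 1/60; v2: center (-1/2, 1/2), radius 1/12; v3: center (-5/24, 7/24), radius 1/60; v4: center (9/40, -1/4), radius 1/120; v5: center (9/40, -1/5), radius 1/120


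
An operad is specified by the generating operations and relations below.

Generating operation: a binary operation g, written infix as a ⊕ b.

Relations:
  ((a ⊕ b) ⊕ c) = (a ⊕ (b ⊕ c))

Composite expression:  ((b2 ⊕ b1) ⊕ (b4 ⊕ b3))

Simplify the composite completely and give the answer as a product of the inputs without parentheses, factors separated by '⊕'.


b2 ⊕ b1 ⊕ b4 ⊕ b3

The g-tree's shape is irrelevant; the b-reading-order decides.
(b2 ⊕ b1) unparenthesizes to b2 ⊕ b1
(b4 ⊕ b3) unparenthesizes to b4 ⊕ b3
((b2 ⊕ b1) ⊕ (b4 ⊕ b3)) unparenthesizes to b2 ⊕ b1 ⊕ b4 ⊕ b3


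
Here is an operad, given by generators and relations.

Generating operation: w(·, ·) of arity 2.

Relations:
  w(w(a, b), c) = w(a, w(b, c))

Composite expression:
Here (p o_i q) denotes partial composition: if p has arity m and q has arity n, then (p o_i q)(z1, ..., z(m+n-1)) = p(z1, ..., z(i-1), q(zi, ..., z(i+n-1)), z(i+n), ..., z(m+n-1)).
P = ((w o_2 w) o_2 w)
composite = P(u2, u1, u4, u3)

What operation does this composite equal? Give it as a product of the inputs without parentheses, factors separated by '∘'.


Under associativity of w, the answer is the u's in reading order.
w(u1, u4) collapses to u1 ∘ u4
w(w(u1, u4), u3) collapses to u1 ∘ u4 ∘ u3
w(u2, w(w(u1, u4), u3)) collapses to u2 ∘ u1 ∘ u4 ∘ u3

u2 ∘ u1 ∘ u4 ∘ u3


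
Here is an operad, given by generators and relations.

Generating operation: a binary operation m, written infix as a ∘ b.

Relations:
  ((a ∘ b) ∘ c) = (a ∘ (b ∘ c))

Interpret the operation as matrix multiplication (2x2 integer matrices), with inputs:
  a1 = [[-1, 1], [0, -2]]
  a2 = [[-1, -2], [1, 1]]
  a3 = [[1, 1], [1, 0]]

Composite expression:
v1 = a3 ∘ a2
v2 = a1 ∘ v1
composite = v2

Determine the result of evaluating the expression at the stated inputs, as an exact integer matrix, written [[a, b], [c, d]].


[[-1, -1], [2, 4]]

(a3 ∘ a2) = [[0, -1], [-1, -2]]
(a1 ∘ (a3 ∘ a2)) = [[-1, -1], [2, 4]]


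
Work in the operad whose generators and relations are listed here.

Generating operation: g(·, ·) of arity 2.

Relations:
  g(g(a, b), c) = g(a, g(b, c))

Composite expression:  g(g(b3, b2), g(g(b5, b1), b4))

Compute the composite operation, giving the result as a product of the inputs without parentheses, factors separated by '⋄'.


b3 ⋄ b2 ⋄ b5 ⋄ b1 ⋄ b4

Key point: g is associative — brackets drop, the b-order remains.
g(b3, b2) unparenthesizes to b3 ⋄ b2
g(b5, b1) unparenthesizes to b5 ⋄ b1
g(g(b5, b1), b4) unparenthesizes to b5 ⋄ b1 ⋄ b4
g(g(b3, b2), g(g(b5, b1), b4)) unparenthesizes to b3 ⋄ b2 ⋄ b5 ⋄ b1 ⋄ b4


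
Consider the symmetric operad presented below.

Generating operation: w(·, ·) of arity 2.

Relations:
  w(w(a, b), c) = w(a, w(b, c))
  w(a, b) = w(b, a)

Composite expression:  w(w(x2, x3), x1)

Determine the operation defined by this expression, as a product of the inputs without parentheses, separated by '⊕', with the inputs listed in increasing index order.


x1 ⊕ x2 ⊕ x3

Shape and order are irrelevant to w; the x-input set decides.
w(x2, x3) collapses to x2 ⊕ x3
w(w(x2, x3), x1) collapses to x2 ⊕ x3 ⊕ x1
the factors in increasing index order: x1 ⊕ x2 ⊕ x3


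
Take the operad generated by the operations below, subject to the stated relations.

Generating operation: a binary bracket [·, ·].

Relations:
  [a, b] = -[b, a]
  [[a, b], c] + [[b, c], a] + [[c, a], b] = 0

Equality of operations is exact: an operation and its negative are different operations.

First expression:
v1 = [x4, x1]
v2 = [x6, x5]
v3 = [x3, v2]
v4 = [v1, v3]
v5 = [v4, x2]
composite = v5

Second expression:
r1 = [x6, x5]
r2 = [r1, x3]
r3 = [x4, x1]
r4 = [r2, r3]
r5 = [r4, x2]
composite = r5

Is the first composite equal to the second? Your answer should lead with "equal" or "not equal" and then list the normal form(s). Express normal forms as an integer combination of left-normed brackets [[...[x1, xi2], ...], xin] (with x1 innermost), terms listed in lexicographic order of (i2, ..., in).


equal; the common form is [[[[[x1, x4], x3], x5], x6], x2] - [[[[[x1, x4], x3], x6], x5], x2] - [[[[[x1, x4], x5], x6], x3], x2] + [[[[[x1, x4], x6], x5], x3], x2]


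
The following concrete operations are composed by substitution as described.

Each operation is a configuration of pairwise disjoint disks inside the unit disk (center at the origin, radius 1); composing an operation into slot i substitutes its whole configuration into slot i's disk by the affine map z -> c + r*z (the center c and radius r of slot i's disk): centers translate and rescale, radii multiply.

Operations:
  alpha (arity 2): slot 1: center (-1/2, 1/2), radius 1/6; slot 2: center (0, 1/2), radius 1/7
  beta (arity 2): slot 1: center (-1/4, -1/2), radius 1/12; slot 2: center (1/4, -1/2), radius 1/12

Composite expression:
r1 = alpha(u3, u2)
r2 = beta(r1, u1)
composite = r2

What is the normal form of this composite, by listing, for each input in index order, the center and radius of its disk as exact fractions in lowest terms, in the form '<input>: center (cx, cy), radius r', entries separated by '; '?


Below beta, radii multiply path by path; the u-disk centers shift.
input u3: applying the 2 nested substitutions gives center (-7/24, -11/24), radius 1/72
input u2: applying the 2 nested substitutions gives center (-1/4, -11/24), radius 1/84
input u1: applying the 1 nested substitution gives center (1/4, -1/2), radius 1/12

u1: center (1/4, -1/2), radius 1/12; u2: center (-1/4, -11/24), radius 1/84; u3: center (-7/24, -11/24), radius 1/72


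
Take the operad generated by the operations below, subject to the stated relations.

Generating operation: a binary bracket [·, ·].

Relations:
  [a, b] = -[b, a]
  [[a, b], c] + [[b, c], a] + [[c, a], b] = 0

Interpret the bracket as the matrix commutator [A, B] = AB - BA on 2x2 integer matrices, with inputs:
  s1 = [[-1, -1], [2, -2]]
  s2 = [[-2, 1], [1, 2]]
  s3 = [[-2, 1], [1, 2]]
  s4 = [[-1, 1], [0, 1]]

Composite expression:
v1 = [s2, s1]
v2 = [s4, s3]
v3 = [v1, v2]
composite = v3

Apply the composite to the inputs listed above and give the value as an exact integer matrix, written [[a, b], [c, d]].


[s2, s1] = [[3, 3], [9, -3]]
[s4, s3] = [[1, 2], [2, -1]]
[[s2, s1], [s4, s3]] = [[-12, 6], [6, 12]]

[[-12, 6], [6, 12]]


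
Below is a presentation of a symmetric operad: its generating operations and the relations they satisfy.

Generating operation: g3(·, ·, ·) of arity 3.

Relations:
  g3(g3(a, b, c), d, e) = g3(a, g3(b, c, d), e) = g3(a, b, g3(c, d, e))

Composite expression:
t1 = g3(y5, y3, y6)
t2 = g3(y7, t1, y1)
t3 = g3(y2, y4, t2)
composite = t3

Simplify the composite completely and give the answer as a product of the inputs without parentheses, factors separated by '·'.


y2 · y4 · y7 · y5 · y3 · y6 · y1

The g3-tree's shape is irrelevant; the y-reading-order decides.
g3(y5, y3, y6) unparenthesizes to y5 · y3 · y6
g3(y7, g3(y5, y3, y6), y1) unparenthesizes to y7 · y5 · y3 · y6 · y1
g3(y2, y4, g3(y7, g3(y5, y3, y6), y1)) unparenthesizes to y2 · y4 · y7 · y5 · y3 · y6 · y1


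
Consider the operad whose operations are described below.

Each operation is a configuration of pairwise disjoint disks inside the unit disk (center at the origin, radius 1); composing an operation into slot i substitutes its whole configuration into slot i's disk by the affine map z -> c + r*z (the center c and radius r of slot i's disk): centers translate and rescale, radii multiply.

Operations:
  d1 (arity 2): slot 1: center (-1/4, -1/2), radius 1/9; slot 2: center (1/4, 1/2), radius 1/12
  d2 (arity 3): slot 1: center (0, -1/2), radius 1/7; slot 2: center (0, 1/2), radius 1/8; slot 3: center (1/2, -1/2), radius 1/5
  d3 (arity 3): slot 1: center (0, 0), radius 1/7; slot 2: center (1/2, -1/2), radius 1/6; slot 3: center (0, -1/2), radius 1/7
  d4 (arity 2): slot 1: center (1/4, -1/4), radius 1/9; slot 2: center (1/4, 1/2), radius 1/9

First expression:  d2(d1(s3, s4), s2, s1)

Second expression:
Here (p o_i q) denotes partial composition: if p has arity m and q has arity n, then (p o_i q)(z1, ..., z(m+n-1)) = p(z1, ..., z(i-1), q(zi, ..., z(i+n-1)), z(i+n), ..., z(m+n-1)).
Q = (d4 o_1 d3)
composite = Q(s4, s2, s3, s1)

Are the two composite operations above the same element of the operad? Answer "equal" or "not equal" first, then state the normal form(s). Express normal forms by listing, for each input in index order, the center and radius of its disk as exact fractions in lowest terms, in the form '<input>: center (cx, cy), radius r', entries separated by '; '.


not equal; the first gives s1: center (1/2, -1/2), radius 1/5; s2: center (0, 1/2), radius 1/8; s3: center (-1/28, -4/7), radius 1/63; s4: center (1/28, -3/7), radius 1/84 and the second s1: center (1/4, 1/2), radius 1/9; s2: center (11/36, -11/36), radius 1/54; s3: center (1/4, -11/36), radius 1/63; s4: center (1/4, -1/4), radius 1/63

The first composite normalizes to s1: center (1/2, -1/2), radius 1/5; s2: center (0, 1/2), radius 1/8; s3: center (-1/28, -4/7), radius 1/63; s4: center (1/28, -3/7), radius 1/84
The second composite normalizes to s1: center (1/4, 1/2), radius 1/9; s2: center (11/36, -11/36), radius 1/54; s3: center (1/4, -11/36), radius 1/63; s4: center (1/4, -1/4), radius 1/63
Different reductions; not equal.


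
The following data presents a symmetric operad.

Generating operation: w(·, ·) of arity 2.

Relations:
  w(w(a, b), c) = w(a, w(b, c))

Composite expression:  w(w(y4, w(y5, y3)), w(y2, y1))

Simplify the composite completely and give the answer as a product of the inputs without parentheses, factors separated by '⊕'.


y4 ⊕ y5 ⊕ y3 ⊕ y2 ⊕ y1

Under associativity of w, the answer is the y's in reading order.
w(y5, y3) linearizes to y5 ⊕ y3
w(y4, w(y5, y3)) linearizes to y4 ⊕ y5 ⊕ y3
w(y2, y1) linearizes to y2 ⊕ y1
w(w(y4, w(y5, y3)), w(y2, y1)) linearizes to y4 ⊕ y5 ⊕ y3 ⊕ y2 ⊕ y1


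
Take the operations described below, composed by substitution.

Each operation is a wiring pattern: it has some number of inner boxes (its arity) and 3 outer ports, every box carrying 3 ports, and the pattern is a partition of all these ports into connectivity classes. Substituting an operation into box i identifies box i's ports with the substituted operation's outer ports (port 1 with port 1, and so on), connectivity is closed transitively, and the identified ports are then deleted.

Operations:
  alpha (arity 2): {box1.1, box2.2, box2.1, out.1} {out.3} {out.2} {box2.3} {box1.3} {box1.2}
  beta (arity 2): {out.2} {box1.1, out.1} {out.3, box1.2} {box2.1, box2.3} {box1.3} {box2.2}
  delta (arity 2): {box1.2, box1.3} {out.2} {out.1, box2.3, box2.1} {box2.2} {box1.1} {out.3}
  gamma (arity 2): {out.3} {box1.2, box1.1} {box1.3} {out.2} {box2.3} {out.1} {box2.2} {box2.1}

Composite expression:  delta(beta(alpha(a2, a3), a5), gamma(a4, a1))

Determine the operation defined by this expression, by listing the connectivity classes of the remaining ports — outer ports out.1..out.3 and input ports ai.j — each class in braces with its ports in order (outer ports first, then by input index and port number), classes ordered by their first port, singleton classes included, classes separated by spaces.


{out.1} {out.2} {out.3} {a1.1} {a1.2} {a1.3} {a2.1, a3.1, a3.2} {a2.2} {a2.3} {a3.3} {a4.1, a4.2} {a4.3} {a5.1, a5.3} {a5.2}

Reachability decides: close wires over delta-identified ports.
through alpha, on inputs (a2, a3): {out.1, a2.1, a3.1, a3.2} {out.2} {out.3} {a2.2} {a2.3} {a3.3} (out.j = stage outer ports)
through beta, on inputs (a2, a3, a5): {out.1, a2.1, a3.1, a3.2} {out.2} {out.3} {a2.2} {a2.3} {a3.3} {a5.1, a5.3} {a5.2} (out.j = stage outer ports)
through gamma, on inputs (a4, a1): {out.1} {out.2} {out.3} {a1.1} {a1.2} {a1.3} {a4.1, a4.2} {a4.3} (out.j = stage outer ports)
through delta, on inputs (a2, a3, a5, a4, a1): {out.1} {out.2} {out.3} {a1.1} {a1.2} {a1.3} {a2.1, a3.1, a3.2} {a2.2} {a2.3} {a3.3} {a4.1, a4.2} {a4.3} {a5.1, a5.3} {a5.2} (out.j = stage outer ports)


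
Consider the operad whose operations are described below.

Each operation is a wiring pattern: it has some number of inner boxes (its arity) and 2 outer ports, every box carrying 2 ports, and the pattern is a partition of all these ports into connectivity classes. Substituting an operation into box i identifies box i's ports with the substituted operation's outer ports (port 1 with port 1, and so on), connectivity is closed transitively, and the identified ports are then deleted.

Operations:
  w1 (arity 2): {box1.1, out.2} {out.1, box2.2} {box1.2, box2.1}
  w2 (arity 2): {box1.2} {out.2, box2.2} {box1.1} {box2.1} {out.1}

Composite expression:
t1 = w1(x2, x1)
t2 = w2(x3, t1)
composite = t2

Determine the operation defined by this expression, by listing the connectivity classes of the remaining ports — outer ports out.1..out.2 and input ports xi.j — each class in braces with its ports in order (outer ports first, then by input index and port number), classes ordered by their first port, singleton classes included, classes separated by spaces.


Connectivity passes through glued w2-boundaries; trace each wire chain.
after w1, the pattern on (x2, x1) reads {out.1, x1.2} {out.2, x2.1} {x1.1, x2.2} (out.j = its outer ports)
after w2, the pattern on (x3, x2, x1) reads {out.1} {out.2, x2.1} {x1.1, x2.2} {x1.2} {x3.1} {x3.2} (out.j = its outer ports)

{out.1} {out.2, x2.1} {x1.1, x2.2} {x1.2} {x3.1} {x3.2}


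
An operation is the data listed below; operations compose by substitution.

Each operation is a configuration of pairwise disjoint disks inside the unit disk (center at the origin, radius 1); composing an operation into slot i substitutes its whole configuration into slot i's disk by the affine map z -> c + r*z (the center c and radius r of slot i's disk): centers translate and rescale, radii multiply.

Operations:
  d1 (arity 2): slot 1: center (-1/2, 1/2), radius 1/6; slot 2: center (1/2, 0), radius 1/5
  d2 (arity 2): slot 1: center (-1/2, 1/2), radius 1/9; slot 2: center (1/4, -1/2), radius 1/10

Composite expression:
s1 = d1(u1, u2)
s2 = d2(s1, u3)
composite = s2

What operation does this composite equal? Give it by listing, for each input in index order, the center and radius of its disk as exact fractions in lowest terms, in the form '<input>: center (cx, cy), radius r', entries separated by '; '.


Nesting under d2 composes maps z -> c + r*z down each u-path.
for u1, the 2-step affine chain lands on center (-5/9, 5/9), radius 1/54
for u2, the 2-step affine chain lands on center (-4/9, 1/2), radius 1/45
for u3, the 1-step affine chain lands on center (1/4, -1/2), radius 1/10

u1: center (-5/9, 5/9), radius 1/54; u2: center (-4/9, 1/2), radius 1/45; u3: center (1/4, -1/2), radius 1/10


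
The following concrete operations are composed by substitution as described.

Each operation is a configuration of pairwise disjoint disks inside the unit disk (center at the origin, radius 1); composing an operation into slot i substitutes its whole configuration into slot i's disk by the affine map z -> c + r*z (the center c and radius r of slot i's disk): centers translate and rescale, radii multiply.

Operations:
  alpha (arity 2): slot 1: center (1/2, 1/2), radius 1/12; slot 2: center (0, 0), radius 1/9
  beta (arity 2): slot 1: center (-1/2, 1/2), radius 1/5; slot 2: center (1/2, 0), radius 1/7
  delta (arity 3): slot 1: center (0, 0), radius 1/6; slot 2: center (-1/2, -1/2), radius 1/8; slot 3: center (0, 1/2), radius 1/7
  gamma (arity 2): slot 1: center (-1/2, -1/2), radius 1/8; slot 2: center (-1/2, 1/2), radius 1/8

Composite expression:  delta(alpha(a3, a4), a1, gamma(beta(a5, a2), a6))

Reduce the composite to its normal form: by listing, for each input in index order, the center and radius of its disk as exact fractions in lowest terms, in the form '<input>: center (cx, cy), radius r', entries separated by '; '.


Only the slot chain above each a matters under delta; compose those maps.
a3: after 2 affine steps, its disk has center (1/12, 1/12), radius 1/72
a4: after 2 affine steps, its disk has center (0, 0), radius 1/54
a1: after 1 affine step, its disk has center (-1/2, -1/2), radius 1/8
a5: after 3 affine steps, its disk has center (-9/112, 7/16), radius 1/280
a2: after 3 affine steps, its disk has center (-1/16, 3/7), radius 1/392
a6: after 2 affine steps, its disk has center (-1/14, 4/7), radius 1/56

a1: center (-1/2, -1/2), radius 1/8; a2: center (-1/16, 3/7), radius 1/392; a3: center (1/12, 1/12), radius 1/72; a4: center (0, 0), radius 1/54; a5: center (-9/112, 7/16), radius 1/280; a6: center (-1/14, 4/7), radius 1/56


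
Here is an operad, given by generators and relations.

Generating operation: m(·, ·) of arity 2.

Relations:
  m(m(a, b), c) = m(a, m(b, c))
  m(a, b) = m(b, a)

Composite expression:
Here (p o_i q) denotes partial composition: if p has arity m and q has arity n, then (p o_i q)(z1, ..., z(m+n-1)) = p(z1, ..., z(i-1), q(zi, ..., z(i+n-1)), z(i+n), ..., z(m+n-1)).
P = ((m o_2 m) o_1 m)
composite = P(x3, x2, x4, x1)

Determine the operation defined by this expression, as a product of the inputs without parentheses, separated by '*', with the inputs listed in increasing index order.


x1 * x2 * x3 * x4

Both nesting and order wash out for m; what remains is which x's occur.
m(x3, x2) linearizes to x3 * x2
m(x4, x1) linearizes to x4 * x1
m(m(x3, x2), m(x4, x1)) linearizes to x3 * x2 * x4 * x1
sorting the factors by input index: x1 * x2 * x3 * x4


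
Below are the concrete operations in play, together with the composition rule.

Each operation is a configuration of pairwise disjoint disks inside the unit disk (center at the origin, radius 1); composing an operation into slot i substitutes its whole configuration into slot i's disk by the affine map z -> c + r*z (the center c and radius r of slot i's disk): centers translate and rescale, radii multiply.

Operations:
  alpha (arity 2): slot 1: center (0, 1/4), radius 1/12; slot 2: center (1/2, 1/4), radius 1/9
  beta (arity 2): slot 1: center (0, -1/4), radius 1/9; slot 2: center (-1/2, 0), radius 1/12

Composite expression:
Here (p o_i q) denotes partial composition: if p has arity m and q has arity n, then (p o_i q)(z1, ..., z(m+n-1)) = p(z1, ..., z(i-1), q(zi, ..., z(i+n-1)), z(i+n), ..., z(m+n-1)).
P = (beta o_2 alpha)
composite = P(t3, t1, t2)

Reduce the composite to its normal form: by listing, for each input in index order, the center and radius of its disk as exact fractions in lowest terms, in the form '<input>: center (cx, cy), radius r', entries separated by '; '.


t1: center (-1/2, 1/48), radius 1/144; t2: center (-11/24, 1/48), radius 1/108; t3: center (0, -1/4), radius 1/9

Nesting under beta composes maps z -> c + r*z down each t-path.
t3: after 1 affine step, its disk has center (0, -1/4), radius 1/9
t1: after 2 affine steps, its disk has center (-1/2, 1/48), radius 1/144
t2: after 2 affine steps, its disk has center (-11/24, 1/48), radius 1/108


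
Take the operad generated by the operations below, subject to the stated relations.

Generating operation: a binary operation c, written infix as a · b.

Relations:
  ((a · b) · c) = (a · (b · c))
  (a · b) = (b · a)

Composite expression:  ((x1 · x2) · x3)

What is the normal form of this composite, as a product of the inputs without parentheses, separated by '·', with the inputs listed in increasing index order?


x1 · x2 · x3


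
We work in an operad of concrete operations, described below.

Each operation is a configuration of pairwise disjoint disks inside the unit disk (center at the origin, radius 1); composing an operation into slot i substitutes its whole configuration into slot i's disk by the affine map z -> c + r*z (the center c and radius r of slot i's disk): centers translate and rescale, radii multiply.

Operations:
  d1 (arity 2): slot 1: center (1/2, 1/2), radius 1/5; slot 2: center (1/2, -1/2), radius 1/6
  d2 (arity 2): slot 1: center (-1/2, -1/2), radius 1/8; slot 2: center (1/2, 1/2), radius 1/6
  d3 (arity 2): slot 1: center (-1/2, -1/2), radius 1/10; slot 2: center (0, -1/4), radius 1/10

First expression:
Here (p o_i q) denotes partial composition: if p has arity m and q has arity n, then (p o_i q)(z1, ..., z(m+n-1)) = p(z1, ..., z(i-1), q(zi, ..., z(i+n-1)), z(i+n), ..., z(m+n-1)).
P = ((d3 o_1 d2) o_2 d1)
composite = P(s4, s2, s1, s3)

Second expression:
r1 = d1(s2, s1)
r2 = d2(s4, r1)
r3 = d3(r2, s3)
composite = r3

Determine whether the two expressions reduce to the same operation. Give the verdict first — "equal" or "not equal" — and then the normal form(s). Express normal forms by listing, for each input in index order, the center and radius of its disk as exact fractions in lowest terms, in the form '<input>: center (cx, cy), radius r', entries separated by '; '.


equal; both compose to s1: center (-53/120, -11/24), radius 1/360; s2: center (-53/120, -53/120), radius 1/300; s3: center (0, -1/4), radius 1/10; s4: center (-11/20, -11/20), radius 1/80

The first expression, normalized: s1: center (-53/120, -11/24), radius 1/360; s2: center (-53/120, -53/120), radius 1/300; s3: center (0, -1/4), radius 1/10; s4: center (-11/20, -11/20), radius 1/80
The second expression, normalized: s1: center (-53/120, -11/24), radius 1/360; s2: center (-53/120, -53/120), radius 1/300; s3: center (0, -1/4), radius 1/10; s4: center (-11/20, -11/20), radius 1/80
Same normal form: equal.


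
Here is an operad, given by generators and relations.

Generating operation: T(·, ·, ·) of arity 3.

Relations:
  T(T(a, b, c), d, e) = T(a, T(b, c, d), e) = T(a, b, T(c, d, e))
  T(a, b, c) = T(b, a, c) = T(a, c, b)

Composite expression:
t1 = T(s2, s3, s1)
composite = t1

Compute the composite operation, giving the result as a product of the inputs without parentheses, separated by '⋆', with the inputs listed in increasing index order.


s1 ⋆ s2 ⋆ s3

Reordering under T is free, so list the s-inputs canonically.
T(s2, s3, s1) flattens to s2 ⋆ s3 ⋆ s1
putting the inputs in ascending order: s1 ⋆ s2 ⋆ s3


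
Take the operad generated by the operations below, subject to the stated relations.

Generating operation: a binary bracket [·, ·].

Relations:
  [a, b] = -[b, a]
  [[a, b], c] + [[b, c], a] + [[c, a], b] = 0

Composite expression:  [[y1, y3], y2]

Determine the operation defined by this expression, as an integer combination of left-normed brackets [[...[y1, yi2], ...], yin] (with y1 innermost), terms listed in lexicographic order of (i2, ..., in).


[[y1, y3], y2]


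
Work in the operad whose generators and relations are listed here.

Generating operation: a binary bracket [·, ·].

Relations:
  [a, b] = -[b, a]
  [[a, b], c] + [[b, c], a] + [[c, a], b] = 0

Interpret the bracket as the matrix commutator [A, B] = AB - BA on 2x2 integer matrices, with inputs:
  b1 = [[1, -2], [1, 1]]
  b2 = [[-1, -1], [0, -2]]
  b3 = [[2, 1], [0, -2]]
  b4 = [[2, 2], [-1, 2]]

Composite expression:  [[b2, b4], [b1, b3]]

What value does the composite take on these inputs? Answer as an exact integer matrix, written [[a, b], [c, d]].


[b2, b4] = [[1, 2], [1, -1]]
[b1, b3] = [[-1, 8], [4, 1]]
[[b2, b4], [b1, b3]] = [[0, 20], [-10, 0]]

[[0, 20], [-10, 0]]


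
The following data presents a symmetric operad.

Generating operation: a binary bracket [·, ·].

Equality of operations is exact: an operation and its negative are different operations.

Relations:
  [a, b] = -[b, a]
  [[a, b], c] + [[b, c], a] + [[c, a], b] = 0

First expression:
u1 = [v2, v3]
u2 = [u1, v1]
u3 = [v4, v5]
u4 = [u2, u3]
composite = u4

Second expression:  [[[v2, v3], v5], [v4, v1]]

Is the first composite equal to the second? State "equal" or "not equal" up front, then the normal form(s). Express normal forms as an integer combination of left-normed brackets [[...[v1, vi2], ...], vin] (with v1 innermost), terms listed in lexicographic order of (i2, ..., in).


not equal; first: -[[[[v1, v2], v3], v4], v5] + [[[[v1, v2], v3], v5], v4] + [[[[v1, v3], v2], v4], v5] - [[[[v1, v3], v2], v5], v4]; second: [[[[v1, v4], v2], v3], v5] - [[[[v1, v4], v3], v2], v5] - [[[[v1, v4], v5], v2], v3] + [[[[v1, v4], v5], v3], v2]

The first expression reduces to -[[[[v1, v2], v3], v4], v5] + [[[[v1, v2], v3], v5], v4] + [[[[v1, v3], v2], v4], v5] - [[[[v1, v3], v2], v5], v4]
The second expression reduces to [[[[v1, v4], v2], v3], v5] - [[[[v1, v4], v3], v2], v5] - [[[[v1, v4], v5], v2], v3] + [[[[v1, v4], v5], v3], v2]
The forms do not match — not equal.


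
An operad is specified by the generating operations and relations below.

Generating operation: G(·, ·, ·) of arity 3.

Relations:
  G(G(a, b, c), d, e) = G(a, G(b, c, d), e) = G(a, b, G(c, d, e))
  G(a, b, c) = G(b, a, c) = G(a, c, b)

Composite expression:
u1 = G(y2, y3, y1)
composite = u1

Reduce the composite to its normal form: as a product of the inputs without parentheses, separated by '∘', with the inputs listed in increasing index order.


y1 ∘ y2 ∘ y3

Both nesting and order wash out for G; what remains is which y's occur.
G(y2, y3, y1) spells out as y2 ∘ y3 ∘ y1
the factors in increasing index order: y1 ∘ y2 ∘ y3


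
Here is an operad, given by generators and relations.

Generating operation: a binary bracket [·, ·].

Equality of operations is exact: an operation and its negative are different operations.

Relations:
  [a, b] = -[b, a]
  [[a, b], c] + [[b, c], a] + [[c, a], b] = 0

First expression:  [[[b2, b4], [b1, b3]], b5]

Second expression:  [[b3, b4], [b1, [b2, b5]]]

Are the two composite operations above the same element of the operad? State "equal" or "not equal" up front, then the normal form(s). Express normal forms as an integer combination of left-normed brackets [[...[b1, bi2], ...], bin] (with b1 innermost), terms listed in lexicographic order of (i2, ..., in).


not equal; the first gives -[[[[b1, b3], b2], b4], b5] + [[[[b1, b3], b4], b2], b5] and the second -[[[[b1, b2], b5], b3], b4] + [[[[b1, b2], b5], b4], b3] + [[[[b1, b5], b2], b3], b4] - [[[[b1, b5], b2], b4], b3]

The first expression, normalized: -[[[[b1, b3], b2], b4], b5] + [[[[b1, b3], b4], b2], b5]
The second expression, normalized: -[[[[b1, b2], b5], b3], b4] + [[[[b1, b2], b5], b4], b3] + [[[[b1, b5], b2], b3], b4] - [[[[b1, b5], b2], b4], b3]
The forms do not match — not equal.


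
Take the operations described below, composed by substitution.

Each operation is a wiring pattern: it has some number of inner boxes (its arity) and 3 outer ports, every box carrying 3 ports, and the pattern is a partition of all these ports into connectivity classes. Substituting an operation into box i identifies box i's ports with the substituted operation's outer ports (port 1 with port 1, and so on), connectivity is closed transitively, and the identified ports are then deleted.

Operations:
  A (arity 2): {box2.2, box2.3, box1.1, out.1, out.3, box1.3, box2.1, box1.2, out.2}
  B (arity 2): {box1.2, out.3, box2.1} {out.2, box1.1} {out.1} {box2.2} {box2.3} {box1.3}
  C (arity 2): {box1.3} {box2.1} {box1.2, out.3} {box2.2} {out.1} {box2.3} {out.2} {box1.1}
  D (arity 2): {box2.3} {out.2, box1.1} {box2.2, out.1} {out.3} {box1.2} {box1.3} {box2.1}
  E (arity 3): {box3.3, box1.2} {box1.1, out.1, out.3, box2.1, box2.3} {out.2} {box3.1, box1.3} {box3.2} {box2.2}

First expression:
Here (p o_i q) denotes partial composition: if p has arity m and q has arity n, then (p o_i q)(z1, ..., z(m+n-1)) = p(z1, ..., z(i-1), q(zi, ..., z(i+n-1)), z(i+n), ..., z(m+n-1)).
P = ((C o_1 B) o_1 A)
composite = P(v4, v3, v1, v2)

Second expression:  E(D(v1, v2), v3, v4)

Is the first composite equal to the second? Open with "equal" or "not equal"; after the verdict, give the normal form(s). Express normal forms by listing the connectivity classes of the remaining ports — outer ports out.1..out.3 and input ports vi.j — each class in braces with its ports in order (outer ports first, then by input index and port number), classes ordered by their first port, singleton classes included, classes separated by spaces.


The first expression, normalized: {out.1} {out.2} {out.3, v1.1, v3.1, v3.2, v3.3, v4.1, v4.2, v4.3} {v1.2} {v1.3} {v2.1} {v2.2} {v2.3}
The second expression, normalized: {out.1, out.3, v2.2, v3.1, v3.3} {out.2} {v1.1, v4.3} {v1.2} {v1.3} {v2.1} {v2.3} {v3.2} {v4.1} {v4.2}
The forms do not match — not equal.

not equal: they reduce to {out.1} {out.2} {out.3, v1.1, v3.1, v3.2, v3.3, v4.1, v4.2, v4.3} {v1.2} {v1.3} {v2.1} {v2.2} {v2.3} and {out.1, out.3, v2.2, v3.1, v3.3} {out.2} {v1.1, v4.3} {v1.2} {v1.3} {v2.1} {v2.3} {v3.2} {v4.1} {v4.2}


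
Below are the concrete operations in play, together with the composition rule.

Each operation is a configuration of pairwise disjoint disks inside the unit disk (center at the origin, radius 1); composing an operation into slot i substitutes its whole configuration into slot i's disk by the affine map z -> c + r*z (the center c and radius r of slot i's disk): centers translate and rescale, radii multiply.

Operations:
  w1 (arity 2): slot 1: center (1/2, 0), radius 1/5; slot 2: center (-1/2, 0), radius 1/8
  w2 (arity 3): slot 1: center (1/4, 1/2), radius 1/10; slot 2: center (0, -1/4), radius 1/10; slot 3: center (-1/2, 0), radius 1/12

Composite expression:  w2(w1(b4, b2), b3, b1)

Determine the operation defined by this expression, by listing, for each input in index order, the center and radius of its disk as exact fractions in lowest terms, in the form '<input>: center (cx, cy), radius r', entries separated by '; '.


b1: center (-1/2, 0), radius 1/12; b2: center (1/5, 1/2), radius 1/80; b3: center (0, -1/4), radius 1/10; b4: center (3/10, 1/2), radius 1/50

Affine substitution under w2: radii multiply and b-centers shift.
input b4: applying the 2 nested substitutions gives center (3/10, 1/2), radius 1/50
input b2: applying the 2 nested substitutions gives center (1/5, 1/2), radius 1/80
input b3: applying the 1 nested substitution gives center (0, -1/4), radius 1/10
input b1: applying the 1 nested substitution gives center (-1/2, 0), radius 1/12


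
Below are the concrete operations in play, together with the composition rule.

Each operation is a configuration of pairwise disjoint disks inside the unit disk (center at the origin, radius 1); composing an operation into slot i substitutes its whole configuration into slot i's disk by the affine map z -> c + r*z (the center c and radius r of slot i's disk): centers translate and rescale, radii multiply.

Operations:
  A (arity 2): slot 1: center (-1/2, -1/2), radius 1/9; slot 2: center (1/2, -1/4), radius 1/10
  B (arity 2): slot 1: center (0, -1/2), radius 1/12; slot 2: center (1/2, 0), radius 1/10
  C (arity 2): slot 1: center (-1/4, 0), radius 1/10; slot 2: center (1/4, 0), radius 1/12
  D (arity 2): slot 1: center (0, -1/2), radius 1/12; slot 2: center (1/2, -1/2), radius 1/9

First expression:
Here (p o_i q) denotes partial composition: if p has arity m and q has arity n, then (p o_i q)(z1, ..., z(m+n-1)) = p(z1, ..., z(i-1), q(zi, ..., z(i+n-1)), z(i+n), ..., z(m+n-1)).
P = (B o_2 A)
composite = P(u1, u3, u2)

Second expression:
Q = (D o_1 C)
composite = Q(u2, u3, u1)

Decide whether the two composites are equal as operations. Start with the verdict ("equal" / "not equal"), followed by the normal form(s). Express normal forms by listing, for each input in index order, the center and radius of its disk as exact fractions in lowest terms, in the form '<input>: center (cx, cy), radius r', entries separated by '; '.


Reducing the first expression gives u1: center (0, -1/2), radius 1/12; u2: center (11/20, -1/40), radius 1/100; u3: center (9/20, -1/20), radius 1/90
Reducing the second expression gives u1: center (1/2, -1/2), radius 1/9; u2: center (-1/48, -1/2), radius 1/120; u3: center (1/48, -1/2), radius 1/144
They disagree, so not equal.

not equal; first: u1: center (0, -1/2), radius 1/12; u2: center (11/20, -1/40), radius 1/100; u3: center (9/20, -1/20), radius 1/90; second: u1: center (1/2, -1/2), radius 1/9; u2: center (-1/48, -1/2), radius 1/120; u3: center (1/48, -1/2), radius 1/144
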